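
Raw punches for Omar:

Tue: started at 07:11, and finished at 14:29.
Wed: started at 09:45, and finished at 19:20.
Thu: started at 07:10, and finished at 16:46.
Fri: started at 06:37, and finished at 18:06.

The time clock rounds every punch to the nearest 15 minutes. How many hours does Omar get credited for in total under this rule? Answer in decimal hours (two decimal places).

37.75 hours

Tue: in 07:11→07:15, out 14:29→14:30; 7 h 15 min
Wed: in 09:45→09:45, out 19:20→19:15; 9 h 30 min
Thu: in 07:10→07:15, out 16:46→16:45; 9 h 30 min
Fri: in 06:37→06:30, out 18:06→18:00; 11 h 30 min
Total credited: 37 h 45 min.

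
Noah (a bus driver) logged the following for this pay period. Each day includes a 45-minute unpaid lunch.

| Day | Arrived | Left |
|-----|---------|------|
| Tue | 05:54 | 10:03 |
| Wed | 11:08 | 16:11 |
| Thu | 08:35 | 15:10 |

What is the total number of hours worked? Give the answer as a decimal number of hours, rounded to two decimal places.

Tue: 05:54–10:03 = 4 h 9 min; less 45 min break → 3 h 24 min
Wed: 11:08–16:11 = 5 h 3 min; less 45 min break → 4 h 18 min
Thu: 08:35–15:10 = 6 h 35 min; less 45 min break → 5 h 50 min
Total: 3 h 24 min + 4 h 18 min + 5 h 50 min = 13 h 32 min.

13.53 hours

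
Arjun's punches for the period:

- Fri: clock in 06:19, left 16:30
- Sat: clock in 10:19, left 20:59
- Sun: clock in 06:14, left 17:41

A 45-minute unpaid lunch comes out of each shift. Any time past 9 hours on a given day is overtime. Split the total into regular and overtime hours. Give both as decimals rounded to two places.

Fri: 06:19–16:30 = 10 h 11 min; less 45 min break → 9 h 26 min
Sat: 10:19–20:59 = 10 h 40 min; less 45 min break → 9 h 55 min
Sun: 06:14–17:41 = 11 h 27 min; less 45 min break → 10 h 42 min
Fri reg 9 h 0 min / OT 0 h 26 min; Sat reg 9 h 0 min / OT 0 h 55 min; Sun reg 9 h 0 min / OT 1 h 42 min.
Totals: regular 27 h 0 min, overtime 3 h 3 min.

Regular 27.00 hours, overtime 3.05 hours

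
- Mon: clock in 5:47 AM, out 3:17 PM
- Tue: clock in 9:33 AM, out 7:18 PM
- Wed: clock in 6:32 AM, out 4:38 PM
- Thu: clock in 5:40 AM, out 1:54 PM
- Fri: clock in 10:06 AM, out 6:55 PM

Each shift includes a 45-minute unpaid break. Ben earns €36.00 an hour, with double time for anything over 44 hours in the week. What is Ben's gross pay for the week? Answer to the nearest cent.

€1535.40

Mon: 5:47 AM–3:17 PM = 9 h 30 min; less 45 min break → 8 h 45 min
Tue: 9:33 AM–7:18 PM = 9 h 45 min; less 45 min break → 9 h 0 min
Wed: 6:32 AM–4:38 PM = 10 h 6 min; less 45 min break → 9 h 21 min
Thu: 5:40 AM–1:54 PM = 8 h 14 min; less 45 min break → 7 h 29 min
Fri: 10:06 AM–6:55 PM = 8 h 49 min; less 45 min break → 8 h 4 min
Total worked: 42 h 39 min = 2559 min.
Regular 42 h 39 min = 2559 min at €36.00/h; overtime 0 h 0 min = 0 min at €72.00/h.
Pay = (2559 × €36.00 + 0 × €72.00) ÷ 60 = €1535.40.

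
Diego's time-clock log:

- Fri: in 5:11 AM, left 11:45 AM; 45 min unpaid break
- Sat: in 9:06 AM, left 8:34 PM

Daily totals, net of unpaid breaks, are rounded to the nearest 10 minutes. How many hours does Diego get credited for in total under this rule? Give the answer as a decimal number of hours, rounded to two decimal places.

17.33 hours

Fri: 5:11 AM–11:45 AM = 6 h 34 min − 45 min = 5 h 49 min → rounds to 5 h 50 min
Sat: 9:06 AM–8:34 PM = 11 h 28 min → rounds to 11 h 30 min
Total credited: 17 h 20 min.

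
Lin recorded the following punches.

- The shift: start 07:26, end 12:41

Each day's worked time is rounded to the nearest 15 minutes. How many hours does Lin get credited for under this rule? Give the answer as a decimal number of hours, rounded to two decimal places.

5.25 hours

The shift: 07:26–12:41 = 5 h 15 min → rounds to 5 h 15 min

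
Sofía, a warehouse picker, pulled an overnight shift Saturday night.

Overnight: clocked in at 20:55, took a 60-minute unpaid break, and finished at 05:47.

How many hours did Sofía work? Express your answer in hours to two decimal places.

Overnight: 20:55 → midnight = 3 h 5 min; midnight → 05:47 = 5 h 47 min; span 8 h 52 min; less 60 min break → 7 h 52 min

7.87 hours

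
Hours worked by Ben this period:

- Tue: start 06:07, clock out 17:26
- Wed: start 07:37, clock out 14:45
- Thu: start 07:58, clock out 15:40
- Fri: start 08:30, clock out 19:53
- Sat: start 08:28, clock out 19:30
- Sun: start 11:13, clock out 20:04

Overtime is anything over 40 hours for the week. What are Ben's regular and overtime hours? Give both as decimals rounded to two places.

Tue: 06:07–17:26 = 11 h 19 min
Wed: 07:37–14:45 = 7 h 8 min
Thu: 07:58–15:40 = 7 h 42 min
Fri: 08:30–19:53 = 11 h 23 min
Sat: 08:28–19:30 = 11 h 2 min
Sun: 11:13–20:04 = 8 h 51 min
Total worked: 57 h 25 min = 57.42 h.
Threshold 40 h → overtime 17 h 25 min, regular 40 h 0 min.

Regular 40.00 hours, overtime 17.42 hours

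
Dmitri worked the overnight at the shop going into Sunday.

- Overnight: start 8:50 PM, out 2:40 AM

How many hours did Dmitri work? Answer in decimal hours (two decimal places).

Overnight: 8:50 PM → midnight = 3 h 10 min; midnight → 2:40 AM = 2 h 40 min; span 5 h 50 min

5.83 hours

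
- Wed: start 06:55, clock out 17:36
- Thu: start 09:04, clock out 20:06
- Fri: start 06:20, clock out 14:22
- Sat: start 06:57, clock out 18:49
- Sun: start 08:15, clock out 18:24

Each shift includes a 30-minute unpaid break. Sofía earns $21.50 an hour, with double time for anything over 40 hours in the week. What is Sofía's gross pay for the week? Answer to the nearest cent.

Wed: 06:55–17:36 = 10 h 41 min; less 30 min break → 10 h 11 min
Thu: 09:04–20:06 = 11 h 2 min; less 30 min break → 10 h 32 min
Fri: 06:20–14:22 = 8 h 2 min; less 30 min break → 7 h 32 min
Sat: 06:57–18:49 = 11 h 52 min; less 30 min break → 11 h 22 min
Sun: 08:15–18:24 = 10 h 9 min; less 30 min break → 9 h 39 min
Total worked: 49 h 16 min = 2956 min.
Regular 40 h 0 min = 2400 min at $21.50/h; overtime 9 h 16 min = 556 min at $43.00/h.
Pay = (2400 × $21.50 + 556 × $43.00) ÷ 60 = $1258.47.

$1258.47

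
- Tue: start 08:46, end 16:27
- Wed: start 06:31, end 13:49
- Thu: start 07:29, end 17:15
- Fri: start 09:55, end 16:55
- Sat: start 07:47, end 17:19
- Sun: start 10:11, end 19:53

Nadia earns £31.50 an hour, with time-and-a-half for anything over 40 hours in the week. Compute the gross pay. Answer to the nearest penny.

Tue: 08:46–16:27 = 7 h 41 min
Wed: 06:31–13:49 = 7 h 18 min
Thu: 07:29–17:15 = 9 h 46 min
Fri: 09:55–16:55 = 7 h 0 min
Sat: 07:47–17:19 = 9 h 32 min
Sun: 10:11–19:53 = 9 h 42 min
Total worked: 50 h 59 min = 3059 min.
Regular 40 h 0 min = 2400 min at £31.50/h; overtime 10 h 59 min = 659 min at £47.25/h.
Pay = (2400 × £31.50 + 659 × £47.25) ÷ 60 = £1778.96.

£1778.96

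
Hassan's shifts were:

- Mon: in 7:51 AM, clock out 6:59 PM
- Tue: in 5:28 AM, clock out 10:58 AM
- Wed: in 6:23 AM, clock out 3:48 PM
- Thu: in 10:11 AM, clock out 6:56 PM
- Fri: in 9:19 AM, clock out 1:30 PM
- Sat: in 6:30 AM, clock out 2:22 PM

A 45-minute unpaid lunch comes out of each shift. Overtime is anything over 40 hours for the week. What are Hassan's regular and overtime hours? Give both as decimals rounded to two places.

Regular 40.00 hours, overtime 2.35 hours

Mon: 7:51 AM–6:59 PM = 11 h 8 min; less 45 min break → 10 h 23 min
Tue: 5:28 AM–10:58 AM = 5 h 30 min; less 45 min break → 4 h 45 min
Wed: 6:23 AM–3:48 PM = 9 h 25 min; less 45 min break → 8 h 40 min
Thu: 10:11 AM–6:56 PM = 8 h 45 min; less 45 min break → 8 h 0 min
Fri: 9:19 AM–1:30 PM = 4 h 11 min; less 45 min break → 3 h 26 min
Sat: 6:30 AM–2:22 PM = 7 h 52 min; less 45 min break → 7 h 7 min
Total worked: 42 h 21 min = 42.35 h.
Threshold 40 h → overtime 2 h 21 min, regular 40 h 0 min.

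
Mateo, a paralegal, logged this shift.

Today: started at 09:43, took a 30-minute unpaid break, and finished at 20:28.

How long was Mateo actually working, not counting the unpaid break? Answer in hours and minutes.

Today: 09:43–20:28 = 10 h 45 min; less 30 min break → 10 h 15 min

10 h 15 min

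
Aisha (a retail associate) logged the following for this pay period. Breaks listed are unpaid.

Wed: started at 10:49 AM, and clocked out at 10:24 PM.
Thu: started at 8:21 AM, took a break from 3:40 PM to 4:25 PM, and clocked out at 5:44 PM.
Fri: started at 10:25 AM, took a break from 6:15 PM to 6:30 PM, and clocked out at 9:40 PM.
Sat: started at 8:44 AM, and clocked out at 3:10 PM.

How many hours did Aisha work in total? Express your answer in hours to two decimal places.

Wed: 10:49 AM–10:24 PM = 11 h 35 min
Thu: 8:21 AM–5:44 PM = 9 h 23 min; less 45 min break → 8 h 38 min
Fri: 10:25 AM–9:40 PM = 11 h 15 min; less 15 min break → 11 h 0 min
Sat: 8:44 AM–3:10 PM = 6 h 26 min
Total: 11 h 35 min + 8 h 38 min + 11 h 0 min + 6 h 26 min = 37 h 39 min.

37.65 hours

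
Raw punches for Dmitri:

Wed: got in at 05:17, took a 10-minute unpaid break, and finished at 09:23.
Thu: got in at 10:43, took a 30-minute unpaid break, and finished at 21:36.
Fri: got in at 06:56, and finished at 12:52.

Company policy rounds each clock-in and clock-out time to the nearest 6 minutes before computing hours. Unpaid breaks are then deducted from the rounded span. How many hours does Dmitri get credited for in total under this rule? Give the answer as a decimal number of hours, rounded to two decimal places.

Wed: in 05:17→05:18, out 09:23→09:24; 4 h 6 min − 10 min = 3 h 56 min
Thu: in 10:43→10:42, out 21:36→21:36; 10 h 54 min − 30 min = 10 h 24 min
Fri: in 06:56→06:54, out 12:52→12:54; 6 h 0 min
Total credited: 20 h 20 min.

20.33 hours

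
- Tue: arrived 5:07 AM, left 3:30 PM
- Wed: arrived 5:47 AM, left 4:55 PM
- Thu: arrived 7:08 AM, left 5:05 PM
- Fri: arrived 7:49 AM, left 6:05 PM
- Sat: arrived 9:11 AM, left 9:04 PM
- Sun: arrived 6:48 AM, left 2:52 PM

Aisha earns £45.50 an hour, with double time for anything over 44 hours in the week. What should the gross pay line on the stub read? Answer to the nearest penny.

Tue: 5:07 AM–3:30 PM = 10 h 23 min
Wed: 5:47 AM–4:55 PM = 11 h 8 min
Thu: 7:08 AM–5:05 PM = 9 h 57 min
Fri: 7:49 AM–6:05 PM = 10 h 16 min
Sat: 9:11 AM–9:04 PM = 11 h 53 min
Sun: 6:48 AM–2:52 PM = 8 h 4 min
Total worked: 61 h 41 min = 3701 min.
Regular 44 h 0 min = 2640 min at £45.50/h; overtime 17 h 41 min = 1061 min at £91.00/h.
Pay = (2640 × £45.50 + 1061 × £91.00) ÷ 60 = £3611.18.

£3611.18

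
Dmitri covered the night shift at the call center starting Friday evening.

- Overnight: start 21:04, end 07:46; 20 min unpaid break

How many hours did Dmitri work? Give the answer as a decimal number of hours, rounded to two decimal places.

10.37 hours

Overnight: 21:04 → midnight = 2 h 56 min; midnight → 07:46 = 7 h 46 min; span 10 h 42 min; less 20 min break → 10 h 22 min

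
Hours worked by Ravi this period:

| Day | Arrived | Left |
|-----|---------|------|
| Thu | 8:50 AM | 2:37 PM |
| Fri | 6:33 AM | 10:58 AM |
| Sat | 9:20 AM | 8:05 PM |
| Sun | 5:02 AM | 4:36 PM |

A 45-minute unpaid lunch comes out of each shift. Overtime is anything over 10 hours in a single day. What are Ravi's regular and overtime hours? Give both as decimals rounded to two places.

Thu: 8:50 AM–2:37 PM = 5 h 47 min; less 45 min break → 5 h 2 min
Fri: 6:33 AM–10:58 AM = 4 h 25 min; less 45 min break → 3 h 40 min
Sat: 9:20 AM–8:05 PM = 10 h 45 min; less 45 min break → 10 h 0 min
Sun: 5:02 AM–4:36 PM = 11 h 34 min; less 45 min break → 10 h 49 min
Thu reg 5 h 2 min / OT 0 h 0 min; Fri reg 3 h 40 min / OT 0 h 0 min; Sat reg 10 h 0 min / OT 0 h 0 min; Sun reg 10 h 0 min / OT 0 h 49 min.
Totals: regular 28 h 42 min, overtime 0 h 49 min.

Regular 28.70 hours, overtime 0.82 hours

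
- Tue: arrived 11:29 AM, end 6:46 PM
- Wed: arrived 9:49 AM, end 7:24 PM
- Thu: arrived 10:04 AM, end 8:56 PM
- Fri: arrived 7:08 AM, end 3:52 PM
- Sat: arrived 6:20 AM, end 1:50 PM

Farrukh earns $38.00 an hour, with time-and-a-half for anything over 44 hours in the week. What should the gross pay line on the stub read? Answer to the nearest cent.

$1670.73

Tue: 11:29 AM–6:46 PM = 7 h 17 min
Wed: 9:49 AM–7:24 PM = 9 h 35 min
Thu: 10:04 AM–8:56 PM = 10 h 52 min
Fri: 7:08 AM–3:52 PM = 8 h 44 min
Sat: 6:20 AM–1:50 PM = 7 h 30 min
Total worked: 43 h 58 min = 2638 min.
Regular 43 h 58 min = 2638 min at $38.00/h; overtime 0 h 0 min = 0 min at $57.00/h.
Pay = (2638 × $38.00 + 0 × $57.00) ÷ 60 = $1670.73.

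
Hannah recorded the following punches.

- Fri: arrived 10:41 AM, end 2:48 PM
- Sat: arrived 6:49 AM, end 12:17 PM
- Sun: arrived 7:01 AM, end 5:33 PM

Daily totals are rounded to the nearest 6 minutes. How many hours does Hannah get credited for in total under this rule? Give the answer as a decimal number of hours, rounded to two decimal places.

Fri: 10:41 AM–2:48 PM = 4 h 7 min → rounds to 4 h 6 min
Sat: 6:49 AM–12:17 PM = 5 h 28 min → rounds to 5 h 30 min
Sun: 7:01 AM–5:33 PM = 10 h 32 min → rounds to 10 h 30 min
Total credited: 20 h 6 min.

20.10 hours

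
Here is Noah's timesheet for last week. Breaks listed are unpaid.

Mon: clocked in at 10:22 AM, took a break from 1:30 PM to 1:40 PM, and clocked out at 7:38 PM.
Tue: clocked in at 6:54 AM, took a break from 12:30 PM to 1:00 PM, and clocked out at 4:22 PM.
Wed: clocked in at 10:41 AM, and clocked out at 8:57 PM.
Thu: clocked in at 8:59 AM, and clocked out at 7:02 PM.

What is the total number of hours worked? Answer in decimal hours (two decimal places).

Mon: 10:22 AM–7:38 PM = 9 h 16 min; less 10 min break → 9 h 6 min
Tue: 6:54 AM–4:22 PM = 9 h 28 min; less 30 min break → 8 h 58 min
Wed: 10:41 AM–8:57 PM = 10 h 16 min
Thu: 8:59 AM–7:02 PM = 10 h 3 min
Total: 9 h 6 min + 8 h 58 min + 10 h 16 min + 10 h 3 min = 38 h 23 min.

38.38 hours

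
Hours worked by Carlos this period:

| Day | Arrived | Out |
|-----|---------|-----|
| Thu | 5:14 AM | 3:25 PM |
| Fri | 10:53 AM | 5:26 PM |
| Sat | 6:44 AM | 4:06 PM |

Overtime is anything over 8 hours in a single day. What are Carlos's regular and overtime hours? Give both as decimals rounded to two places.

Regular 22.55 hours, overtime 3.55 hours

Thu: 5:14 AM–3:25 PM = 10 h 11 min
Fri: 10:53 AM–5:26 PM = 6 h 33 min
Sat: 6:44 AM–4:06 PM = 9 h 22 min
Thu reg 8 h 0 min / OT 2 h 11 min; Fri reg 6 h 33 min / OT 0 h 0 min; Sat reg 8 h 0 min / OT 1 h 22 min.
Totals: regular 22 h 33 min, overtime 3 h 33 min.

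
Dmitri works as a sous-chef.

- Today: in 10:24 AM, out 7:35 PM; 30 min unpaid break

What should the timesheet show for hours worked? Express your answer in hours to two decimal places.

8.68 hours

Today: 10:24 AM–7:35 PM = 9 h 11 min; less 30 min break → 8 h 41 min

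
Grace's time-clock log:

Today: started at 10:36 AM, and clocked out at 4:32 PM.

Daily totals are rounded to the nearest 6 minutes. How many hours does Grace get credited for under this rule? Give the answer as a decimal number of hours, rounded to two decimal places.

5.90 hours

Today: 10:36 AM–4:32 PM = 5 h 56 min → rounds to 5 h 54 min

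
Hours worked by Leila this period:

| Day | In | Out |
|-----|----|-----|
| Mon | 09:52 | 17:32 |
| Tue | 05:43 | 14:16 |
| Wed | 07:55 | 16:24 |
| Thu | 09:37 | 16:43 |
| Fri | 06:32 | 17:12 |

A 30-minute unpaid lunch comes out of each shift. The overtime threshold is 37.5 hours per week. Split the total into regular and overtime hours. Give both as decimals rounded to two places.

Regular 37.50 hours, overtime 2.47 hours

Mon: 09:52–17:32 = 7 h 40 min; less 30 min break → 7 h 10 min
Tue: 05:43–14:16 = 8 h 33 min; less 30 min break → 8 h 3 min
Wed: 07:55–16:24 = 8 h 29 min; less 30 min break → 7 h 59 min
Thu: 09:37–16:43 = 7 h 6 min; less 30 min break → 6 h 36 min
Fri: 06:32–17:12 = 10 h 40 min; less 30 min break → 10 h 10 min
Total worked: 39 h 58 min = 39.97 h.
Threshold 37.5 h → overtime 2 h 28 min, regular 37 h 30 min.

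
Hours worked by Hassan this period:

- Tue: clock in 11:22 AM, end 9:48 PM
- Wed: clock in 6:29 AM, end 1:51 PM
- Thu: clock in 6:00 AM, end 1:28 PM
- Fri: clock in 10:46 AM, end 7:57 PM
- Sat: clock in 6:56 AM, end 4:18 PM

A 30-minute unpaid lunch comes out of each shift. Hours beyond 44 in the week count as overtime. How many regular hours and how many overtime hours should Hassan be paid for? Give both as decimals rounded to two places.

Regular 41.32 hours, overtime 0.00 hours

Tue: 11:22 AM–9:48 PM = 10 h 26 min; less 30 min break → 9 h 56 min
Wed: 6:29 AM–1:51 PM = 7 h 22 min; less 30 min break → 6 h 52 min
Thu: 6:00 AM–1:28 PM = 7 h 28 min; less 30 min break → 6 h 58 min
Fri: 10:46 AM–7:57 PM = 9 h 11 min; less 30 min break → 8 h 41 min
Sat: 6:56 AM–4:18 PM = 9 h 22 min; less 30 min break → 8 h 52 min
Total worked: 41 h 19 min = 41.32 h.
Threshold 44 h → overtime 0 h 0 min, regular 41 h 19 min.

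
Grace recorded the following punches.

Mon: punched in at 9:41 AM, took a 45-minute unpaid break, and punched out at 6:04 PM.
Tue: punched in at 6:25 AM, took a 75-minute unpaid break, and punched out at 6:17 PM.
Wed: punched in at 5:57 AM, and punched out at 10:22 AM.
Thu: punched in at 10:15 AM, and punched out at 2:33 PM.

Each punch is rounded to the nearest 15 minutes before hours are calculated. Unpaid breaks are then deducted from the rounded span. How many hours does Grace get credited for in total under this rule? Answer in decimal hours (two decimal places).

Mon: in 9:41 AM→9:45 AM, out 6:04 PM→6:00 PM; 8 h 15 min − 45 min = 7 h 30 min
Tue: in 6:25 AM→6:30 AM, out 6:17 PM→6:15 PM; 11 h 45 min − 75 min = 10 h 30 min
Wed: in 5:57 AM→6:00 AM, out 10:22 AM→10:15 AM; 4 h 15 min
Thu: in 10:15 AM→10:15 AM, out 2:33 PM→2:30 PM; 4 h 15 min
Total credited: 26 h 30 min.

26.50 hours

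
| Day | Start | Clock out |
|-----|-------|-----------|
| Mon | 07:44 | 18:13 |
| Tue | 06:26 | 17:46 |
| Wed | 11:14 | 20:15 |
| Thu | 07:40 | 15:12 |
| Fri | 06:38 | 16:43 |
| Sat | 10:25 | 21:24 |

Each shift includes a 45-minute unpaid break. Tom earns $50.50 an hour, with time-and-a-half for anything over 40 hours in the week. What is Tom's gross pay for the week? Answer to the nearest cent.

$3151.20

Mon: 07:44–18:13 = 10 h 29 min; less 45 min break → 9 h 44 min
Tue: 06:26–17:46 = 11 h 20 min; less 45 min break → 10 h 35 min
Wed: 11:14–20:15 = 9 h 1 min; less 45 min break → 8 h 16 min
Thu: 07:40–15:12 = 7 h 32 min; less 45 min break → 6 h 47 min
Fri: 06:38–16:43 = 10 h 5 min; less 45 min break → 9 h 20 min
Sat: 10:25–21:24 = 10 h 59 min; less 45 min break → 10 h 14 min
Total worked: 54 h 56 min = 3296 min.
Regular 40 h 0 min = 2400 min at $50.50/h; overtime 14 h 56 min = 896 min at $75.75/h.
Pay = (2400 × $50.50 + 896 × $75.75) ÷ 60 = $3151.20.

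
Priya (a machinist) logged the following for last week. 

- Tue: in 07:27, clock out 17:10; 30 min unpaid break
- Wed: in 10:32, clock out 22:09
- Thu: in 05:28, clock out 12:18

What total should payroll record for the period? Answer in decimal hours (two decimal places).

27.67 hours

Tue: 07:27–17:10 = 9 h 43 min; less 30 min break → 9 h 13 min
Wed: 10:32–22:09 = 11 h 37 min
Thu: 05:28–12:18 = 6 h 50 min
Total: 9 h 13 min + 11 h 37 min + 6 h 50 min = 27 h 40 min.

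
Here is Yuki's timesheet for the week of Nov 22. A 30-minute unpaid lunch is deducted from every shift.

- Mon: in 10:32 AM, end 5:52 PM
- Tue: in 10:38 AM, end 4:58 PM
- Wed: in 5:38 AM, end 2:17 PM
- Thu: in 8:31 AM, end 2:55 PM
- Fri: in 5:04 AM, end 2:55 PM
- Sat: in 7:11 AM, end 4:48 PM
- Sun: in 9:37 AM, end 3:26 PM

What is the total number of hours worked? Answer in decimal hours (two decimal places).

50.50 hours

Mon: 10:32 AM–5:52 PM = 7 h 20 min; less 30 min break → 6 h 50 min
Tue: 10:38 AM–4:58 PM = 6 h 20 min; less 30 min break → 5 h 50 min
Wed: 5:38 AM–2:17 PM = 8 h 39 min; less 30 min break → 8 h 9 min
Thu: 8:31 AM–2:55 PM = 6 h 24 min; less 30 min break → 5 h 54 min
Fri: 5:04 AM–2:55 PM = 9 h 51 min; less 30 min break → 9 h 21 min
Sat: 7:11 AM–4:48 PM = 9 h 37 min; less 30 min break → 9 h 7 min
Sun: 9:37 AM–3:26 PM = 5 h 49 min; less 30 min break → 5 h 19 min
Total: 6 h 50 min + 5 h 50 min + 8 h 9 min + 5 h 54 min + 9 h 21 min + 9 h 7 min + 5 h 19 min = 50 h 30 min.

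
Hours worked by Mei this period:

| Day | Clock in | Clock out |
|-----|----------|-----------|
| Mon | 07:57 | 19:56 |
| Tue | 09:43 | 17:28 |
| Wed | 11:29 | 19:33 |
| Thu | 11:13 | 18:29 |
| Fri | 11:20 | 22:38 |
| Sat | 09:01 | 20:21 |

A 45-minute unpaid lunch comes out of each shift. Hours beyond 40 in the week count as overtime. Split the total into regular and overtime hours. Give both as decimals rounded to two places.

Regular 40.00 hours, overtime 13.20 hours

Mon: 07:57–19:56 = 11 h 59 min; less 45 min break → 11 h 14 min
Tue: 09:43–17:28 = 7 h 45 min; less 45 min break → 7 h 0 min
Wed: 11:29–19:33 = 8 h 4 min; less 45 min break → 7 h 19 min
Thu: 11:13–18:29 = 7 h 16 min; less 45 min break → 6 h 31 min
Fri: 11:20–22:38 = 11 h 18 min; less 45 min break → 10 h 33 min
Sat: 09:01–20:21 = 11 h 20 min; less 45 min break → 10 h 35 min
Total worked: 53 h 12 min = 53.20 h.
Threshold 40 h → overtime 13 h 12 min, regular 40 h 0 min.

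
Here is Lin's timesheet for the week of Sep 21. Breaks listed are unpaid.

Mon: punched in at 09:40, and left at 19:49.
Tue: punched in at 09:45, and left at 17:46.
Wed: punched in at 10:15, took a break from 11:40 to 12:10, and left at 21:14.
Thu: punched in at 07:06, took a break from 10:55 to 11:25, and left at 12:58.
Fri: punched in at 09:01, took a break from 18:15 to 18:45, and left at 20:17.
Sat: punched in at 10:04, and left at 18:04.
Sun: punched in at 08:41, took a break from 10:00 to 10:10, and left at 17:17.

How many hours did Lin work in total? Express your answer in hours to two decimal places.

Mon: 09:40–19:49 = 10 h 9 min
Tue: 09:45–17:46 = 8 h 1 min
Wed: 10:15–21:14 = 10 h 59 min; less 30 min break → 10 h 29 min
Thu: 07:06–12:58 = 5 h 52 min; less 30 min break → 5 h 22 min
Fri: 09:01–20:17 = 11 h 16 min; less 30 min break → 10 h 46 min
Sat: 10:04–18:04 = 8 h 0 min
Sun: 08:41–17:17 = 8 h 36 min; less 10 min break → 8 h 26 min
Total: 10 h 9 min + 8 h 1 min + 10 h 29 min + 5 h 22 min + 10 h 46 min + 8 h 0 min + 8 h 26 min = 61 h 13 min.

61.22 hours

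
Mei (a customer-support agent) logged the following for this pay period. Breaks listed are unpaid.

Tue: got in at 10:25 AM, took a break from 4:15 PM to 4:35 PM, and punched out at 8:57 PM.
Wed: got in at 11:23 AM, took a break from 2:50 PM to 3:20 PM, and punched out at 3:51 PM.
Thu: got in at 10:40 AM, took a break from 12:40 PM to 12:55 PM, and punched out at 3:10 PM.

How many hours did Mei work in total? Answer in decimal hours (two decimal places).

18.42 hours

Tue: 10:25 AM–8:57 PM = 10 h 32 min; less 20 min break → 10 h 12 min
Wed: 11:23 AM–3:51 PM = 4 h 28 min; less 30 min break → 3 h 58 min
Thu: 10:40 AM–3:10 PM = 4 h 30 min; less 15 min break → 4 h 15 min
Total: 10 h 12 min + 3 h 58 min + 4 h 15 min = 18 h 25 min.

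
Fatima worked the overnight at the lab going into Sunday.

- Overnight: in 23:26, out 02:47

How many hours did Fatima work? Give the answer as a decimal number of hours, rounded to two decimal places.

3.35 hours

Overnight: 23:26 → midnight = 0 h 34 min; midnight → 02:47 = 2 h 47 min; span 3 h 21 min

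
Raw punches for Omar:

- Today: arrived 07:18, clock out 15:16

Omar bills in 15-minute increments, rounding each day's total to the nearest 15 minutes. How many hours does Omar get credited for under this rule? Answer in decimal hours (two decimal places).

8.00 hours

Today: 07:18–15:16 = 7 h 58 min → rounds to 8 h 0 min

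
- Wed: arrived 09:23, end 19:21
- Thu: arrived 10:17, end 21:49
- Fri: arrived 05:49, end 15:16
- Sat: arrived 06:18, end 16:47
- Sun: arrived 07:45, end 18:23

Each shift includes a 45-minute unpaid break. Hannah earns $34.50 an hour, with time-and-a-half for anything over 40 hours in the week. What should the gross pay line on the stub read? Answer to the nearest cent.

Wed: 09:23–19:21 = 9 h 58 min; less 45 min break → 9 h 13 min
Thu: 10:17–21:49 = 11 h 32 min; less 45 min break → 10 h 47 min
Fri: 05:49–15:16 = 9 h 27 min; less 45 min break → 8 h 42 min
Sat: 06:18–16:47 = 10 h 29 min; less 45 min break → 9 h 44 min
Sun: 07:45–18:23 = 10 h 38 min; less 45 min break → 9 h 53 min
Total worked: 48 h 19 min = 2899 min.
Regular 40 h 0 min = 2400 min at $34.50/h; overtime 8 h 19 min = 499 min at $51.75/h.
Pay = (2400 × $34.50 + 499 × $51.75) ÷ 60 = $1810.39.

$1810.39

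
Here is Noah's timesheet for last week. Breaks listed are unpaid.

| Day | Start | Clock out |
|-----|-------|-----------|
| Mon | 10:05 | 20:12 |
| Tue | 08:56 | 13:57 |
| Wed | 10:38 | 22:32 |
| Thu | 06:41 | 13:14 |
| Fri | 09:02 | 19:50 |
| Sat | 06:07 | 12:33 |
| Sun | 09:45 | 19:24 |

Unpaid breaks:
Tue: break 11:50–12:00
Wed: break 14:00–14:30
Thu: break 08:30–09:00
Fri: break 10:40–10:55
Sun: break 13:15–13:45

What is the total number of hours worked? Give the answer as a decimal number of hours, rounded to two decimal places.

Mon: 10:05–20:12 = 10 h 7 min
Tue: 08:56–13:57 = 5 h 1 min; less 10 min break → 4 h 51 min
Wed: 10:38–22:32 = 11 h 54 min; less 30 min break → 11 h 24 min
Thu: 06:41–13:14 = 6 h 33 min; less 30 min break → 6 h 3 min
Fri: 09:02–19:50 = 10 h 48 min; less 15 min break → 10 h 33 min
Sat: 06:07–12:33 = 6 h 26 min
Sun: 09:45–19:24 = 9 h 39 min; less 30 min break → 9 h 9 min
Total: 10 h 7 min + 4 h 51 min + 11 h 24 min + 6 h 3 min + 10 h 33 min + 6 h 26 min + 9 h 9 min = 58 h 33 min.

58.55 hours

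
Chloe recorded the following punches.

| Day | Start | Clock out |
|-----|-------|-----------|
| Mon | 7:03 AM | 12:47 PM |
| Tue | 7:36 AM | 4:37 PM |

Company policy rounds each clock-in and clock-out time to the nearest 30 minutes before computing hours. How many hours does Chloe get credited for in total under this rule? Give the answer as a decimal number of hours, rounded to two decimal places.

Mon: in 7:03 AM→7:00 AM, out 12:47 PM→1:00 PM; 6 h 0 min
Tue: in 7:36 AM→7:30 AM, out 4:37 PM→4:30 PM; 9 h 0 min
Total credited: 15 h 0 min.

15.00 hours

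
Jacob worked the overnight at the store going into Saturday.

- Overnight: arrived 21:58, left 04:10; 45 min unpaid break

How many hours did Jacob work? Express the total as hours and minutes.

5 h 27 min

Overnight: 21:58 → midnight = 2 h 2 min; midnight → 04:10 = 4 h 10 min; span 6 h 12 min; less 45 min break → 5 h 27 min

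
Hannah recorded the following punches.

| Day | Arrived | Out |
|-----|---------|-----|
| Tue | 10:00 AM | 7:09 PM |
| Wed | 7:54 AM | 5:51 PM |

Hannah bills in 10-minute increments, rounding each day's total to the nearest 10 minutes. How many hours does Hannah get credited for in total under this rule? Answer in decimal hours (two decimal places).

19.17 hours

Tue: 10:00 AM–7:09 PM = 9 h 9 min → rounds to 9 h 10 min
Wed: 7:54 AM–5:51 PM = 9 h 57 min → rounds to 10 h 0 min
Total credited: 19 h 10 min.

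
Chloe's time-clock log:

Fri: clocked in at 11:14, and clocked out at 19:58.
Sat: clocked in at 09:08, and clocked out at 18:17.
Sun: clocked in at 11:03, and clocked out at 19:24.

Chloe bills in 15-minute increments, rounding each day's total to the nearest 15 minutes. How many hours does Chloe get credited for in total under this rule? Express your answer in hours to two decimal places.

Fri: 11:14–19:58 = 8 h 44 min → rounds to 8 h 45 min
Sat: 09:08–18:17 = 9 h 9 min → rounds to 9 h 15 min
Sun: 11:03–19:24 = 8 h 21 min → rounds to 8 h 15 min
Total credited: 26 h 15 min.

26.25 hours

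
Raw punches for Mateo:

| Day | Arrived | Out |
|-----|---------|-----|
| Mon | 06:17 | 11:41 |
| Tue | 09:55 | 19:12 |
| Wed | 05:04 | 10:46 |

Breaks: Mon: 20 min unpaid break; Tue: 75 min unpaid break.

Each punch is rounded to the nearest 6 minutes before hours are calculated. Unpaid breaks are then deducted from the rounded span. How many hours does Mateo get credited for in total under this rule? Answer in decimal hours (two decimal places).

18.82 hours

Mon: in 06:17→06:18, out 11:41→11:42; 5 h 24 min − 20 min = 5 h 4 min
Tue: in 09:55→09:54, out 19:12→19:12; 9 h 18 min − 75 min = 8 h 3 min
Wed: in 05:04→05:06, out 10:46→10:48; 5 h 42 min
Total credited: 18 h 49 min.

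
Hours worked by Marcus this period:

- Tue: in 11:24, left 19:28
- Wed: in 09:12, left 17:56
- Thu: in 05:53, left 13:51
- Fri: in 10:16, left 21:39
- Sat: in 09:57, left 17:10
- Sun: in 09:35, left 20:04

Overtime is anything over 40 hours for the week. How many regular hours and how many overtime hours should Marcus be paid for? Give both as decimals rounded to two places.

Tue: 11:24–19:28 = 8 h 4 min
Wed: 09:12–17:56 = 8 h 44 min
Thu: 05:53–13:51 = 7 h 58 min
Fri: 10:16–21:39 = 11 h 23 min
Sat: 09:57–17:10 = 7 h 13 min
Sun: 09:35–20:04 = 10 h 29 min
Total worked: 53 h 51 min = 53.85 h.
Threshold 40 h → overtime 13 h 51 min, regular 40 h 0 min.

Regular 40.00 hours, overtime 13.85 hours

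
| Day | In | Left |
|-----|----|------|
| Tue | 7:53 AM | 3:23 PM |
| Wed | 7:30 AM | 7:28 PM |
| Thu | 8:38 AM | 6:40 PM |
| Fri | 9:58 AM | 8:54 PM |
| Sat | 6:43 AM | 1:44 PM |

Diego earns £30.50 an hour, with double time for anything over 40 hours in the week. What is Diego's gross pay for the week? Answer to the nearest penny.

£1674.45

Tue: 7:53 AM–3:23 PM = 7 h 30 min
Wed: 7:30 AM–7:28 PM = 11 h 58 min
Thu: 8:38 AM–6:40 PM = 10 h 2 min
Fri: 9:58 AM–8:54 PM = 10 h 56 min
Sat: 6:43 AM–1:44 PM = 7 h 1 min
Total worked: 47 h 27 min = 2847 min.
Regular 40 h 0 min = 2400 min at £30.50/h; overtime 7 h 27 min = 447 min at £61.00/h.
Pay = (2400 × £30.50 + 447 × £61.00) ÷ 60 = £1674.45.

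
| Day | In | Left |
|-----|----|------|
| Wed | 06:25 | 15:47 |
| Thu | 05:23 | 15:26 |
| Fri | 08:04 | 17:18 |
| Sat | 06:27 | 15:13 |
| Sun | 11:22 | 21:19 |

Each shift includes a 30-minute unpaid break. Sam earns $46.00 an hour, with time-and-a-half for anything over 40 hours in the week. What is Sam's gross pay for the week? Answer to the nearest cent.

Wed: 06:25–15:47 = 9 h 22 min; less 30 min break → 8 h 52 min
Thu: 05:23–15:26 = 10 h 3 min; less 30 min break → 9 h 33 min
Fri: 08:04–17:18 = 9 h 14 min; less 30 min break → 8 h 44 min
Sat: 06:27–15:13 = 8 h 46 min; less 30 min break → 8 h 16 min
Sun: 11:22–21:19 = 9 h 57 min; less 30 min break → 9 h 27 min
Total worked: 44 h 52 min = 2692 min.
Regular 40 h 0 min = 2400 min at $46.00/h; overtime 4 h 52 min = 292 min at $69.00/h.
Pay = (2400 × $46.00 + 292 × $69.00) ÷ 60 = $2175.80.

$2175.80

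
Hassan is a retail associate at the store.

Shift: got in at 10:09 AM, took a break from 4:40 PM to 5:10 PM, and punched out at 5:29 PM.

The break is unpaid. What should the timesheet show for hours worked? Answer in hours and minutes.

Shift: 10:09 AM–5:29 PM = 7 h 20 min; less 30 min break → 6 h 50 min

6 h 50 min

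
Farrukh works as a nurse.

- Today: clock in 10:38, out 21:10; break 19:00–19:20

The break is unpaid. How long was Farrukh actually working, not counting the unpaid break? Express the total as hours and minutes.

Today: 10:38–21:10 = 10 h 32 min; less 20 min break → 10 h 12 min

10 h 12 min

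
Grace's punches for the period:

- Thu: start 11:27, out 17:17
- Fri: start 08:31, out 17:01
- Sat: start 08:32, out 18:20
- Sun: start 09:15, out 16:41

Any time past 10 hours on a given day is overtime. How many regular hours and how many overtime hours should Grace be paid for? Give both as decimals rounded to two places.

Thu: 11:27–17:17 = 5 h 50 min
Fri: 08:31–17:01 = 8 h 30 min
Sat: 08:32–18:20 = 9 h 48 min
Sun: 09:15–16:41 = 7 h 26 min
Thu reg 5 h 50 min / OT 0 h 0 min; Fri reg 8 h 30 min / OT 0 h 0 min; Sat reg 9 h 48 min / OT 0 h 0 min; Sun reg 7 h 26 min / OT 0 h 0 min.
Totals: regular 31 h 34 min, overtime 0 h 0 min.

Regular 31.57 hours, overtime 0.00 hours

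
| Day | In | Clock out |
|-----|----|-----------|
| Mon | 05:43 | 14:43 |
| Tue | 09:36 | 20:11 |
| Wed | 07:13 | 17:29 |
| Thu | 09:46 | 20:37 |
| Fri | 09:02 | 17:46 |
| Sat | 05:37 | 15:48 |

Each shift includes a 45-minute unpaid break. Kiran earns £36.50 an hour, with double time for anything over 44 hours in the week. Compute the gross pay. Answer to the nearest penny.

£2417.52

Mon: 05:43–14:43 = 9 h 0 min; less 45 min break → 8 h 15 min
Tue: 09:36–20:11 = 10 h 35 min; less 45 min break → 9 h 50 min
Wed: 07:13–17:29 = 10 h 16 min; less 45 min break → 9 h 31 min
Thu: 09:46–20:37 = 10 h 51 min; less 45 min break → 10 h 6 min
Fri: 09:02–17:46 = 8 h 44 min; less 45 min break → 7 h 59 min
Sat: 05:37–15:48 = 10 h 11 min; less 45 min break → 9 h 26 min
Total worked: 55 h 7 min = 3307 min.
Regular 44 h 0 min = 2640 min at £36.50/h; overtime 11 h 7 min = 667 min at £73.00/h.
Pay = (2640 × £36.50 + 667 × £73.00) ÷ 60 = £2417.52.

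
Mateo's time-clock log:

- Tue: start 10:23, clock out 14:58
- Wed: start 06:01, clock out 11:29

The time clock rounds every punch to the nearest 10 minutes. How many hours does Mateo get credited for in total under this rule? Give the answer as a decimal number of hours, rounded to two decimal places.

Tue: in 10:23→10:20, out 14:58→15:00; 4 h 40 min
Wed: in 06:01→06:00, out 11:29→11:30; 5 h 30 min
Total credited: 10 h 10 min.

10.17 hours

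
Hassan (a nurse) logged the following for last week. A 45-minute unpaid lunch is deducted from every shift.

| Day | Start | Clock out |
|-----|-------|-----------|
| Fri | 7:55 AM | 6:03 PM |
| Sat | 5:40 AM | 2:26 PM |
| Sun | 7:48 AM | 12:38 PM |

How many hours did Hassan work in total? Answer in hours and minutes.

Fri: 7:55 AM–6:03 PM = 10 h 8 min; less 45 min break → 9 h 23 min
Sat: 5:40 AM–2:26 PM = 8 h 46 min; less 45 min break → 8 h 1 min
Sun: 7:48 AM–12:38 PM = 4 h 50 min; less 45 min break → 4 h 5 min
Total: 9 h 23 min + 8 h 1 min + 4 h 5 min = 21 h 29 min.

21 h 29 min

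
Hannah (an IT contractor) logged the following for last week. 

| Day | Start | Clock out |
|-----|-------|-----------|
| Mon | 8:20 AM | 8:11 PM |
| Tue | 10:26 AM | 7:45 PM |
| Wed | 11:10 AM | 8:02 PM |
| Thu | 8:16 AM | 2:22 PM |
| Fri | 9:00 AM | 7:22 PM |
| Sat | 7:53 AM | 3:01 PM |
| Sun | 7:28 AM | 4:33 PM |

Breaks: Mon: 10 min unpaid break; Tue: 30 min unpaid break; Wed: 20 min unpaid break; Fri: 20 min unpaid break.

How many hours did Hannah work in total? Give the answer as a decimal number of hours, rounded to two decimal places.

Mon: 8:20 AM–8:11 PM = 11 h 51 min; less 10 min break → 11 h 41 min
Tue: 10:26 AM–7:45 PM = 9 h 19 min; less 30 min break → 8 h 49 min
Wed: 11:10 AM–8:02 PM = 8 h 52 min; less 20 min break → 8 h 32 min
Thu: 8:16 AM–2:22 PM = 6 h 6 min
Fri: 9:00 AM–7:22 PM = 10 h 22 min; less 20 min break → 10 h 2 min
Sat: 7:53 AM–3:01 PM = 7 h 8 min
Sun: 7:28 AM–4:33 PM = 9 h 5 min
Total: 11 h 41 min + 8 h 49 min + 8 h 32 min + 6 h 6 min + 10 h 2 min + 7 h 8 min + 9 h 5 min = 61 h 23 min.

61.38 hours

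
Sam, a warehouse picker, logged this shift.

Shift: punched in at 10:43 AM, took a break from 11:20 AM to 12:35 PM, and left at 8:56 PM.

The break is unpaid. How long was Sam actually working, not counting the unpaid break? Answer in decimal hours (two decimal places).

Shift: 10:43 AM–8:56 PM = 10 h 13 min; less 75 min break → 8 h 58 min

8.97 hours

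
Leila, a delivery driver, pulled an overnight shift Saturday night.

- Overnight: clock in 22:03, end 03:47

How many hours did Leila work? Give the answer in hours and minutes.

Overnight: 22:03 → midnight = 1 h 57 min; midnight → 03:47 = 3 h 47 min; span 5 h 44 min

5 h 44 min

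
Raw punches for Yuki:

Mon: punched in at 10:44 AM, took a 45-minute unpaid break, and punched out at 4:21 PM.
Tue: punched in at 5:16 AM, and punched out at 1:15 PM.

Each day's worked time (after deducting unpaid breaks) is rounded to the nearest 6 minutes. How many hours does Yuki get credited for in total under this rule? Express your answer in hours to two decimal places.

12.90 hours

Mon: 10:44 AM–4:21 PM = 5 h 37 min − 45 min = 4 h 52 min → rounds to 4 h 54 min
Tue: 5:16 AM–1:15 PM = 7 h 59 min → rounds to 8 h 0 min
Total credited: 12 h 54 min.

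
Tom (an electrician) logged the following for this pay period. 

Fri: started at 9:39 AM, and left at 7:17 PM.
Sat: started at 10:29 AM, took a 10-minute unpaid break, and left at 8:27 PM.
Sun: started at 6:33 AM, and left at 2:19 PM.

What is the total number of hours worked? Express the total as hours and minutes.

Fri: 9:39 AM–7:17 PM = 9 h 38 min
Sat: 10:29 AM–8:27 PM = 9 h 58 min; less 10 min break → 9 h 48 min
Sun: 6:33 AM–2:19 PM = 7 h 46 min
Total: 9 h 38 min + 9 h 48 min + 7 h 46 min = 27 h 12 min.

27 h 12 min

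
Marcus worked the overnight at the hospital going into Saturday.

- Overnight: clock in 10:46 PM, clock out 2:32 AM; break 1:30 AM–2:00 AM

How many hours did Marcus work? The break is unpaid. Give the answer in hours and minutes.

Overnight: 10:46 PM → midnight = 1 h 14 min; midnight → 2:32 AM = 2 h 32 min; span 3 h 46 min; less 30 min break → 3 h 16 min

3 h 16 min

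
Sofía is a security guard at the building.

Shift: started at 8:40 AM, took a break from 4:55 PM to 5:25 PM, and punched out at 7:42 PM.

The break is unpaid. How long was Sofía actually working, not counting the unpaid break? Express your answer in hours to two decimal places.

Shift: 8:40 AM–7:42 PM = 11 h 2 min; less 30 min break → 10 h 32 min

10.53 hours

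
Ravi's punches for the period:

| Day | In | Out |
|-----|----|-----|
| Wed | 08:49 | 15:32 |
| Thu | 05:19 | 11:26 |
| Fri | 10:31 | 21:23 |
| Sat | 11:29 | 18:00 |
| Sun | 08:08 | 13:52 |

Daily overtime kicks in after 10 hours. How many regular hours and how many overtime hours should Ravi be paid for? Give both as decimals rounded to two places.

Wed: 08:49–15:32 = 6 h 43 min
Thu: 05:19–11:26 = 6 h 7 min
Fri: 10:31–21:23 = 10 h 52 min
Sat: 11:29–18:00 = 6 h 31 min
Sun: 08:08–13:52 = 5 h 44 min
Wed reg 6 h 43 min / OT 0 h 0 min; Thu reg 6 h 7 min / OT 0 h 0 min; Fri reg 10 h 0 min / OT 0 h 52 min; Sat reg 6 h 31 min / OT 0 h 0 min; Sun reg 5 h 44 min / OT 0 h 0 min.
Totals: regular 35 h 5 min, overtime 0 h 52 min.

Regular 35.08 hours, overtime 0.87 hours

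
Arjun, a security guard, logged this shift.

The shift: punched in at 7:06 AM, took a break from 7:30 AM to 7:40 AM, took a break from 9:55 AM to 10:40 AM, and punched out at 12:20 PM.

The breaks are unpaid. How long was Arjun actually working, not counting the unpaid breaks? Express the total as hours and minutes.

4 h 19 min

The shift: 7:06 AM–12:20 PM = 5 h 14 min; less 55 min break → 4 h 19 min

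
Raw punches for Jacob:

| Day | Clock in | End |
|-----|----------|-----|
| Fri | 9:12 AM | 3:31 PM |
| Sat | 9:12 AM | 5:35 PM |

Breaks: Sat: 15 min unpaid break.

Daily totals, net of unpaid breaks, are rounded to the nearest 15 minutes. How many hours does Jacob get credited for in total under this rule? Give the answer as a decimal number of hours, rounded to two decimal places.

14.50 hours

Fri: 9:12 AM–3:31 PM = 6 h 19 min → rounds to 6 h 15 min
Sat: 9:12 AM–5:35 PM = 8 h 23 min − 15 min = 8 h 8 min → rounds to 8 h 15 min
Total credited: 14 h 30 min.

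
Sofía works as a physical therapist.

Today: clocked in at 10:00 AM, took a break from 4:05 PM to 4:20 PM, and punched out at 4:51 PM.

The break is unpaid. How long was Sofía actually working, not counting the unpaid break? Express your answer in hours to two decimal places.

6.60 hours

Today: 10:00 AM–4:51 PM = 6 h 51 min; less 15 min break → 6 h 36 min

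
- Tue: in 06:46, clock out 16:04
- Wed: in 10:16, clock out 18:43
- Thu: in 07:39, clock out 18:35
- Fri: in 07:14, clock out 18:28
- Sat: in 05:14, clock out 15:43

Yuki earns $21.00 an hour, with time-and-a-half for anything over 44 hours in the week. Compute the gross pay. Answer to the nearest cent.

$1125.60

Tue: 06:46–16:04 = 9 h 18 min
Wed: 10:16–18:43 = 8 h 27 min
Thu: 07:39–18:35 = 10 h 56 min
Fri: 07:14–18:28 = 11 h 14 min
Sat: 05:14–15:43 = 10 h 29 min
Total worked: 50 h 24 min = 3024 min.
Regular 44 h 0 min = 2640 min at $21.00/h; overtime 6 h 24 min = 384 min at $31.50/h.
Pay = (2640 × $21.00 + 384 × $31.50) ÷ 60 = $1125.60.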